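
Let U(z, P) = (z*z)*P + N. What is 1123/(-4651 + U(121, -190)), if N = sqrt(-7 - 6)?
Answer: -3129173243/7764253446494 - 1123*I*sqrt(13)/7764253446494 ≈ -0.00040302 - 5.215e-10*I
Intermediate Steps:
N = I*sqrt(13) (N = sqrt(-13) = I*sqrt(13) ≈ 3.6056*I)
U(z, P) = I*sqrt(13) + P*z**2 (U(z, P) = (z*z)*P + I*sqrt(13) = z**2*P + I*sqrt(13) = P*z**2 + I*sqrt(13) = I*sqrt(13) + P*z**2)
1123/(-4651 + U(121, -190)) = 1123/(-4651 + (I*sqrt(13) - 190*121**2)) = 1123/(-4651 + (I*sqrt(13) - 190*14641)) = 1123/(-4651 + (I*sqrt(13) - 2781790)) = 1123/(-4651 + (-2781790 + I*sqrt(13))) = 1123/(-2786441 + I*sqrt(13))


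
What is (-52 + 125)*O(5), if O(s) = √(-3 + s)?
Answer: 73*√2 ≈ 103.24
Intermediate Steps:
(-52 + 125)*O(5) = (-52 + 125)*√(-3 + 5) = 73*√2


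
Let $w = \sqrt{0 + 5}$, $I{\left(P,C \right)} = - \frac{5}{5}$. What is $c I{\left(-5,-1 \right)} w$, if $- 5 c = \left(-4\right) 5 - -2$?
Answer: $- \frac{18 \sqrt{5}}{5} \approx -8.0499$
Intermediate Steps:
$I{\left(P,C \right)} = -1$ ($I{\left(P,C \right)} = \left(-5\right) \frac{1}{5} = -1$)
$w = \sqrt{5} \approx 2.2361$
$c = \frac{18}{5}$ ($c = - \frac{\left(-4\right) 5 - -2}{5} = - \frac{-20 + 2}{5} = \left(- \frac{1}{5}\right) \left(-18\right) = \frac{18}{5} \approx 3.6$)
$c I{\left(-5,-1 \right)} w = \frac{18}{5} \left(-1\right) \sqrt{5} = - \frac{18 \sqrt{5}}{5}$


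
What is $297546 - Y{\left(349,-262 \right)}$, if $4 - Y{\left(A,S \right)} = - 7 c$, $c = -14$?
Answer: $297640$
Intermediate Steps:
$Y{\left(A,S \right)} = -94$ ($Y{\left(A,S \right)} = 4 - \left(-7\right) \left(-14\right) = 4 - 98 = -94$)
$297546 - Y{\left(349,-262 \right)} = 297546 - -94 = 297546 + 94 = 297640$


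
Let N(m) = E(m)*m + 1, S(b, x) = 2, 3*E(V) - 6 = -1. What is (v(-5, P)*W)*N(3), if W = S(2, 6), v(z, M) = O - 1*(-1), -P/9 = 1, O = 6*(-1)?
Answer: -60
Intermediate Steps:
O = -6
P = -9 (P = -9*1 = -9)
E(V) = 5/3 (E(V) = 2 + (⅓)*(-1) = 2 - ⅓ = 5/3)
v(z, M) = -5 (v(z, M) = -6 - 1*(-1) = -6 + 1 = -5)
W = 2
N(m) = 1 + 5*m/3 (N(m) = 5*m/3 + 1 = 1 + 5*m/3)
(v(-5, P)*W)*N(3) = (-5*2)*(1 + (5/3)*3) = -10*(1 + 5) = -10*6 = -60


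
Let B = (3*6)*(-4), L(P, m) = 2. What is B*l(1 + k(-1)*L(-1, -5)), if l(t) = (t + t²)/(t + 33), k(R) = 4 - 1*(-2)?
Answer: -6552/23 ≈ -284.87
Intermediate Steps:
k(R) = 6 (k(R) = 4 + 2 = 6)
B = -72 (B = 18*(-4) = -72)
l(t) = (t + t²)/(33 + t)
B*l(1 + k(-1)*L(-1, -5)) = -72*(1 + 6*2)*(1 + (1 + 6*2))/(33 + (1 + 6*2)) = -72*(1 + 12)*(1 + (1 + 12))/(33 + (1 + 12)) = -936*(1 + 13)/(33 + 13) = -936*14/46 = -72*91/23 = -6552/23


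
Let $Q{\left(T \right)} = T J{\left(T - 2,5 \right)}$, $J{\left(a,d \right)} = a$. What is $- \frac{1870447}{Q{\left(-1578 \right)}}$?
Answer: $- \frac{1870447}{2493240} \approx -0.75021$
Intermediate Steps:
$Q{\left(T \right)} = T \left(-2 + T\right)$ ($Q{\left(T \right)} = T \left(T - 2\right) = T \left(-2 + T\right)$)
$- \frac{1870447}{Q{\left(-1578 \right)}} = - \frac{1870447}{\left(-1578\right) \left(-2 - 1578\right)} = - \frac{1870447}{\left(-1578\right) \left(-1580\right)} = - \frac{1870447}{2493240}$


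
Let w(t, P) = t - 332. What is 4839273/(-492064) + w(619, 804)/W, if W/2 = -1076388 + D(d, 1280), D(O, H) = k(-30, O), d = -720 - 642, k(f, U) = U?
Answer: -2607798543467/265160988000 ≈ -9.8348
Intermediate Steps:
w(t, P) = -332 + t
d = -1362
D(O, H) = O
W = -2155500 (W = 2*(-1076388 - 1362) = 2*(-1077750) = -2155500)
4839273/(-492064) + w(619, 804)/W = 4839273/(-492064) + (-332 + 619)/(-2155500) = 4839273*(-1/492064) + 287*(-1/2155500) = -4839273/492064 - 287/2155500 = -2607798543467/265160988000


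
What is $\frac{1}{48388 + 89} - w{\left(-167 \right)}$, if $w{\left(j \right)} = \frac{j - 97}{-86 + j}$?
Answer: $- \frac{1163425}{1114971} \approx -1.0435$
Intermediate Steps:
$w{\left(j \right)} = \frac{-97 + j}{-86 + j}$
$\frac{1}{48388 + 89} - w{\left(-167 \right)} = \frac{1}{48388 + 89} - \frac{-97 - 167}{-86 - 167} = \frac{1}{48477} - \frac{1}{-253} \left(-264\right) = \frac{1}{48477} - \left(- \frac{1}{253}\right) \left(-264\right) = \frac{1}{48477} - \frac{24}{23} = - \frac{1163425}{1114971}$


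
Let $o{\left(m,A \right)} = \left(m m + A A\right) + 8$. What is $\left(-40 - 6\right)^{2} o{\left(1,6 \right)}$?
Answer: $95220$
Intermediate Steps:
$o{\left(m,A \right)} = 8 + A^{2} + m^{2}$ ($o{\left(m,A \right)} = \left(m^{2} + A^{2}\right) + 8 = \left(A^{2} + m^{2}\right) + 8 = 8 + A^{2} + m^{2}$)
$\left(-40 - 6\right)^{2} o{\left(1,6 \right)} = \left(-40 - 6\right)^{2} \left(8 + 6^{2} + 1^{2}\right) = \left(-46\right)^{2} \left(8 + 36 + 1\right) = 2116 \cdot 45 = 95220$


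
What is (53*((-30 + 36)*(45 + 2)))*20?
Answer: 298920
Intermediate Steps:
(53*((-30 + 36)*(45 + 2)))*20 = (53*(6*47))*20 = (53*282)*20 = 14946*20 = 298920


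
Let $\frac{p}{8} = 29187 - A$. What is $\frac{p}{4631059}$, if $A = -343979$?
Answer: $\frac{2985328}{4631059} \approx 0.64463$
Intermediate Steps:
$p = 2985328$ ($p = 8 \left(29187 - -343979\right) = 8 \left(29187 + 343979\right) = 8 \cdot 373166 = 2985328$)
$\frac{p}{4631059} = \frac{2985328}{4631059}$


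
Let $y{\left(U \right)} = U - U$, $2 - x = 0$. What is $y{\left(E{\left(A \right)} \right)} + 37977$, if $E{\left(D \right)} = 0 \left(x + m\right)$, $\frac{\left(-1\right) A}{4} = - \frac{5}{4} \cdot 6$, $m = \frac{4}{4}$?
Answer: $37977$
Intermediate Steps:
$x = 2$ ($x = 2 - 0 = 2 + 0 = 2$)
$m = 1$ ($m = 4 \cdot \frac{1}{4} = 1$)
$A = 30$ ($A = - 4 - \frac{5}{4} \cdot 6 = - 4 \left(-5\right) \frac{1}{4} \cdot 6 = - 4 \left(\left(- \frac{5}{4}\right) 6\right) = \left(-4\right) \left(- \frac{15}{2}\right) = 30$)
$E{\left(D \right)} = 0$ ($E{\left(D \right)} = 0 \left(2 + 1\right) = 0 \cdot 3 = 0$)
$y{\left(U \right)} = 0$
$y{\left(E{\left(A \right)} \right)} + 37977 = 0 + 37977 = 37977$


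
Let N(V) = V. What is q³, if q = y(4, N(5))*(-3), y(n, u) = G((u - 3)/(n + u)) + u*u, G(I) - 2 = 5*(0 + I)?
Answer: -16194277/27 ≈ -5.9979e+5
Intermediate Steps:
G(I) = 2 + 5*I (G(I) = 2 + 5*(0 + I) = 2 + 5*I)
y(n, u) = 2 + u² + 5*(-3 + u)/(n + u) (y(n, u) = (2 + 5*((u - 3)/(n + u))) + u*u = (2 + 5*((-3 + u)/(n + u))) + u² = (2 + 5*(-3 + u)/(n + u)) + u² = 2 + u² + 5*(-3 + u)/(n + u))
q = -253/3 (q = ((-15 + 5*5 + (2 + 5²)*(4 + 5))/(4 + 5))*(-3) = ((-15 + 25 + (2 + 25)*9)/9)*(-3) = ((-15 + 25 + 27*9)/9)*(-3) = ((-15 + 25 + 243)/9)*(-3) = ((⅑)*253)*(-3) = (253/9)*(-3) = -253/3 ≈ -84.333)
q³ = (-253/3)³ = -16194277/27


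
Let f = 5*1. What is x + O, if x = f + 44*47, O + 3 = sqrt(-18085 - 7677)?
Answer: 2070 + I*sqrt(25762) ≈ 2070.0 + 160.51*I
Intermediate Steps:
O = -3 + I*sqrt(25762) (O = -3 + sqrt(-18085 - 7677) = -3 + sqrt(-25762) = -3 + I*sqrt(25762) ≈ -3.0 + 160.51*I)
f = 5
x = 2073 (x = 5 + 44*47 = 5 + 2068 = 2073)
x + O = 2073 + (-3 + I*sqrt(25762)) = 2070 + I*sqrt(25762)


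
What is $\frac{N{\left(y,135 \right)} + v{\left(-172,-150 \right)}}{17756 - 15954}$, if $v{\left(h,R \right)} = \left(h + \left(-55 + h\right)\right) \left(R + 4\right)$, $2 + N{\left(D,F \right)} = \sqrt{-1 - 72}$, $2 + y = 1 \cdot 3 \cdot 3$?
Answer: $\frac{29126}{901} + \frac{i \sqrt{73}}{1802} \approx 32.326 + 0.0047414 i$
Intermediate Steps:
$y = 7$ ($y = -2 + 1 \cdot 3 \cdot 3 = -2 + 3 \cdot 3 = -2 + 9 = 7$)
$N{\left(D,F \right)} = -2 + i \sqrt{73}$ ($N{\left(D,F \right)} = -2 + \sqrt{-1 - 72} = -2 + \sqrt{-73} = -2 + i \sqrt{73}$)
$v{\left(h,R \right)} = \left(-55 + 2 h\right) \left(4 + R\right)$
$\frac{N{\left(y,135 \right)} + v{\left(-172,-150 \right)}}{17756 - 15954} = \frac{\left(-2 + i \sqrt{73}\right) + \left(-220 - -8250 + 8 \left(-172\right) + 2 \left(-150\right) \left(-172\right)\right)}{17756 - 15954} = \frac{\left(-2 + i \sqrt{73}\right) + \left(-220 + 8250 - 1376 + 51600\right)}{1802} = \left(\left(-2 + i \sqrt{73}\right) + 58254\right) \frac{1}{1802} = \left(58252 + i \sqrt{73}\right) \frac{1}{1802} = \frac{29126}{901} + \frac{i \sqrt{73}}{1802}$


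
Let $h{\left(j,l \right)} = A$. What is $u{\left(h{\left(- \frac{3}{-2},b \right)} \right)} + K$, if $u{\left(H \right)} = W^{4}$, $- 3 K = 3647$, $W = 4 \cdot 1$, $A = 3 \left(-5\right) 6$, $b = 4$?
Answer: $- \frac{2879}{3} \approx -959.67$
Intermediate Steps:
$A = -90$ ($A = \left(-15\right) 6 = -90$)
$W = 4$
$h{\left(j,l \right)} = -90$
$K = - \frac{3647}{3}$ ($K = \left(- \frac{1}{3}\right) 3647 = - \frac{3647}{3} \approx -1215.7$)
$u{\left(H \right)} = 256$ ($u{\left(H \right)} = 4^{4} = 256$)
$u{\left(h{\left(- \frac{3}{-2},b \right)} \right)} + K = 256 - \frac{3647}{3} = - \frac{2879}{3}$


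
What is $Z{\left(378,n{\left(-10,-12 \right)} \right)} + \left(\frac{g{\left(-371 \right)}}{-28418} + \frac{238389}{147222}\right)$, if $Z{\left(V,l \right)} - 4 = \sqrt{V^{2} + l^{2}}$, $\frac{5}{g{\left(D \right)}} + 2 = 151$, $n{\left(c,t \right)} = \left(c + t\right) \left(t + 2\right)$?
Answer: $\frac{291910281167}{51948288717} + 2 \sqrt{47821} \approx 442.98$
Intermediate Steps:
$n{\left(c,t \right)} = \left(2 + t\right) \left(c + t\right)$ ($n{\left(c,t \right)} = \left(c + t\right) \left(2 + t\right) = \left(2 + t\right) \left(c + t\right)$)
$g{\left(D \right)} = \frac{5}{149}$ ($g{\left(D \right)} = \frac{5}{-2 + 151} = \frac{5}{149}$)
$Z{\left(V,l \right)} = 4 + \sqrt{V^{2} + l^{2}}$
$Z{\left(378,n{\left(-10,-12 \right)} \right)} + \left(\frac{g{\left(-371 \right)}}{-28418} + \frac{238389}{147222}\right) = \left(4 + \sqrt{378^{2} + \left(\left(-12\right)^{2} + 2 \left(-10\right) + 2 \left(-12\right) - -120\right)^{2}}\right) + \left(\frac{5}{149 \left(-28418\right)} + \frac{238389}{147222}\right) = \left(4 + \sqrt{142884 + \left(144 - 20 - 24 + 120\right)^{2}}\right) + \left(\frac{5}{149} \left(- \frac{1}{28418}\right) + 238389 \cdot \frac{1}{147222}\right) = \left(4 + \sqrt{142884 + 220^{2}}\right) + \left(- \frac{5}{4234282} + \frac{79463}{49074}\right) = \left(4 + \sqrt{142884 + 48400}\right) + \frac{84117126299}{51948288717} = \left(4 + \sqrt{191284}\right) + \frac{84117126299}{51948288717} = \left(4 + 2 \sqrt{47821}\right) + \frac{84117126299}{51948288717} = \frac{291910281167}{51948288717} + 2 \sqrt{47821}$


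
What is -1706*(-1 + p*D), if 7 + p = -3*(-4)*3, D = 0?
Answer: 1706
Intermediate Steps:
p = 29 (p = -7 - 3*(-4)*3 = -7 + 12*3 = -7 + 36 = 29)
-1706*(-1 + p*D) = -1706*(-1 + 29*0) = -1706*(-1 + 0) = -1706*(-1) = 1706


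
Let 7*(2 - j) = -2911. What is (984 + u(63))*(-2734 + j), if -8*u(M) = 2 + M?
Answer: -126574891/56 ≈ -2.2603e+6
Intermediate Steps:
j = 2925/7 (j = 2 - 1/7*(-2911) = 2 + 2911/7 = 2925/7 ≈ 417.86)
u(M) = -1/4 - M/8 (u(M) = -(2 + M)/8 = -1/4 - M/8)
(984 + u(63))*(-2734 + j) = (984 + (-1/4 - 1/8*63))*(-2734 + 2925/7) = (984 + (-1/4 - 63/8))*(-16213/7) = (984 - 65/8)*(-16213/7) = (7807/8)*(-16213/7) = -126574891/56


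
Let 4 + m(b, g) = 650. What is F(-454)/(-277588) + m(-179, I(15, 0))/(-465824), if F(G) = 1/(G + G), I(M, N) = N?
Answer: -318015180/229318153283 ≈ -0.0013868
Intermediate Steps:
F(G) = 1/(2*G)
m(b, g) = 646 (m(b, g) = -4 + 650 = 646)
F(-454)/(-277588) + m(-179, I(15, 0))/(-465824) = ((½)/(-454))/(-277588) + 646/(-465824) = ((½)*(-1/454))*(-1/277588) + 646*(-1/465824) = -1/908*(-1/277588) - 323/232912 = 1/252049904 - 323/232912 = -318015180/229318153283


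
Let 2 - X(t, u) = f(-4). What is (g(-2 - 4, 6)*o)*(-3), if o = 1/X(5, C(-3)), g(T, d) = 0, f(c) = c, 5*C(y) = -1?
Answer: 0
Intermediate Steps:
C(y) = -1/5 (C(y) = (1/5)*(-1) = -1/5)
X(t, u) = 6 (X(t, u) = 2 - 1*(-4) = 2 + 4 = 6)
o = 1/6 ≈ 0.16667
(g(-2 - 4, 6)*o)*(-3) = (0*(1/6))*(-3) = 0*(-3) = 0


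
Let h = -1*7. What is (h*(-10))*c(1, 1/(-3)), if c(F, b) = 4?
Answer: 280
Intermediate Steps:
h = -7
(h*(-10))*c(1, 1/(-3)) = -7*(-10)*4 = 70*4 = 280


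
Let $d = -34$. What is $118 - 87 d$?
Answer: $3076$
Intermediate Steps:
$118 - 87 d = 118 - -2958 = 118 + 2958 = 3076$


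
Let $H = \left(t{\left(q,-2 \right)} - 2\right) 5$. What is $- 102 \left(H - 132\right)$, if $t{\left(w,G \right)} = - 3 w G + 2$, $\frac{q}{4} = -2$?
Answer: $37944$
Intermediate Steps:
$q = -8$ ($q = 4 \left(-2\right) = -8$)
$t{\left(w,G \right)} = 2 - 3 G w$ ($t{\left(w,G \right)} = - 3 G w + 2 = 2 - 3 G w$)
$H = -240$ ($H = \left(\left(2 - \left(-6\right) \left(-8\right)\right) - 2\right) 5 = \left(\left(2 - 48\right) - 2\right) 5 = \left(-46 - 2\right) 5 = \left(-48\right) 5 = -240$)
$- 102 \left(H - 132\right) = - 102 \left(-240 - 132\right) = \left(-102\right) \left(-372\right) = 37944$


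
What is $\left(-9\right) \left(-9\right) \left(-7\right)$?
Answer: $-567$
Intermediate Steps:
$\left(-9\right) \left(-9\right) \left(-7\right) = 81 \left(-7\right) = -567$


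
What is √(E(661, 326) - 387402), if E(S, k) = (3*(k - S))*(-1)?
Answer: 3*I*√42933 ≈ 621.61*I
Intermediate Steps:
E(S, k) = -3*k + 3*S (E(S, k) = (-3*S + 3*k)*(-1) = -3*k + 3*S)
√(E(661, 326) - 387402) = √((-3*326 + 3*661) - 387402) = √((-978 + 1983) - 387402) = √(1005 - 387402) = √(-386397) = 3*I*√42933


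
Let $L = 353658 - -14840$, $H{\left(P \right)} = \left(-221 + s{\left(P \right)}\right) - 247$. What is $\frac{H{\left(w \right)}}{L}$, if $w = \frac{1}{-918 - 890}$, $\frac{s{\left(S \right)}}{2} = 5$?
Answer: $- \frac{229}{184249} \approx -0.0012429$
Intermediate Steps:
$s{\left(S \right)} = 10$ ($s{\left(S \right)} = 2 \cdot 5 = 10$)
$w = - \frac{1}{1808}$ ($w = \frac{1}{-1808} = - \frac{1}{1808} \approx -0.0005531$)
$H{\left(P \right)} = -458$ ($H{\left(P \right)} = \left(-221 + 10\right) - 247 = -211 - 247 = -458$)
$L = 368498$ ($L = 353658 + 14840 = 368498$)
$\frac{H{\left(w \right)}}{L} = - \frac{458}{368498} = \left(-458\right) \frac{1}{368498} = - \frac{229}{184249}$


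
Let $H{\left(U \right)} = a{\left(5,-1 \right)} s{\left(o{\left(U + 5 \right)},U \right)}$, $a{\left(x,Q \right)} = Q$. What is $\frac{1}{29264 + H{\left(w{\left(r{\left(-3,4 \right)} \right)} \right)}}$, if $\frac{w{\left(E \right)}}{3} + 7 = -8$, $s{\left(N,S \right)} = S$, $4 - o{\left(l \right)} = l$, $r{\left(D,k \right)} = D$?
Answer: $\frac{1}{29309} \approx 3.4119 \cdot 10^{-5}$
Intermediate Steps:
$o{\left(l \right)} = 4 - l$
$w{\left(E \right)} = -45$ ($w{\left(E \right)} = -21 + 3 \left(-8\right) = -21 - 24 = -45$)
$H{\left(U \right)} = - U$
$\frac{1}{29264 + H{\left(w{\left(r{\left(-3,4 \right)} \right)} \right)}} = \frac{1}{29264 - -45} = \frac{1}{29264 + 45} = \frac{1}{29309}$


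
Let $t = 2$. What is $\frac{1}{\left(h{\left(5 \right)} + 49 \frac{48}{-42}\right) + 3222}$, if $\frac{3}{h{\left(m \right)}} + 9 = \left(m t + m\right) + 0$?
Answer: $\frac{2}{6333} \approx 0.00031581$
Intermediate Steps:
$h{\left(m \right)} = \frac{3}{-9 + 3 m}$ ($h{\left(m \right)} = \frac{3}{-9 + \left(\left(m 2 + m\right) + 0\right)} = \frac{3}{-9 + \left(\left(2 m + m\right) + 0\right)} = \frac{3}{-9 + \left(3 m + 0\right)} = \frac{3}{-9 + 3 m}$)
$\frac{1}{\left(h{\left(5 \right)} + 49 \frac{48}{-42}\right) + 3222} = \frac{1}{\left(\frac{1}{-3 + 5} + 49 \frac{48}{-42}\right) + 3222} = \frac{1}{\left(\frac{1}{2} + 49 \cdot 48 \left(- \frac{1}{42}\right)\right) + 3222} = \frac{1}{\left(\frac{1}{2} + 49 \left(- \frac{8}{7}\right)\right) + 3222} = \frac{1}{\left(\frac{1}{2} - 56\right) + 3222} = \frac{1}{- \frac{111}{2} + 3222} = \frac{1}{\frac{6333}{2}} = \frac{2}{6333}$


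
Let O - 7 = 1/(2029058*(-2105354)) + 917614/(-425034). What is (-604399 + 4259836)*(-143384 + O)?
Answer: -158605171853401278971515862491/302616088188150348 ≈ -5.2411e+11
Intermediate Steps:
O = 4394966938000427467/907848264564451044 (O = 7 + (1/(2029058*(-2105354)) + 917614/(-425034)) = 7 + ((1/2029058)*(-1/2105354) + 917614*(-1/425034)) = 7 + (-1/4271885376532 - 458807/212517) = 7 - 1959970913950729841/907848264564451044 = 4394966938000427467/907848264564451044 ≈ 4.8411)
(-604399 + 4259836)*(-143384 + O) = (-604399 + 4259836)*(-143384 + 4394966938000427467/907848264564451044) = 3655437*(-130166520599371248065429/907848264564451044) = -158605171853401278971515862491/302616088188150348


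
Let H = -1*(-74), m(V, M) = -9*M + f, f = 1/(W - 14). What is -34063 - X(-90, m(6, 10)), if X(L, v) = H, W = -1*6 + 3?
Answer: -34137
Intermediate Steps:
W = -3 (W = -6 + 3 = -3)
f = -1/17 (f = 1/(-3 - 14) = 1/(-17) = -1/17 ≈ -0.058824)
m(V, M) = -1/17 - 9*M (m(V, M) = -9*M - 1/17 = -1/17 - 9*M)
H = 74
X(L, v) = 74
-34063 - X(-90, m(6, 10)) = -34063 - 1*74 = -34063 - 74 = -34137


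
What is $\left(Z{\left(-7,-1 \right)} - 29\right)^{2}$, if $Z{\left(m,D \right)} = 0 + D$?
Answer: $900$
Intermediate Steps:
$Z{\left(m,D \right)} = D$
$\left(Z{\left(-7,-1 \right)} - 29\right)^{2} = \left(-1 - 29\right)^{2} = \left(-30\right)^{2} = 900$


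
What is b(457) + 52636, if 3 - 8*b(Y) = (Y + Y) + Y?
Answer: 52465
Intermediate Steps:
b(Y) = 3/8 - 3*Y/8 (b(Y) = 3/8 - ((Y + Y) + Y)/8 = 3/8 - (2*Y + Y)/8 = 3/8 - 3*Y/8)
b(457) + 52636 = (3/8 - 3/8*457) + 52636 = (3/8 - 1371/8) + 52636 = -171 + 52636 = 52465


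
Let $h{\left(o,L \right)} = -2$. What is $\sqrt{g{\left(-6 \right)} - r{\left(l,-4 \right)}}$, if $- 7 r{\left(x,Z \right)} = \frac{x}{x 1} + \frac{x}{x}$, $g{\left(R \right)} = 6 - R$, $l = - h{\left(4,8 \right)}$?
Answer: $\frac{\sqrt{602}}{7} \approx 3.5051$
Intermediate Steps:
$l = 2$ ($l = \left(-1\right) \left(-2\right) = 2$)
$r{\left(x,Z \right)} = - \frac{2}{7}$ ($r{\left(x,Z \right)} = - \frac{\frac{x}{x 1} + \frac{x}{x}}{7} = - \frac{\frac{x}{x} + 1}{7} = - \frac{1 + 1}{7} = \left(- \frac{1}{7}\right) 2 = - \frac{2}{7}$)
$\sqrt{g{\left(-6 \right)} - r{\left(l,-4 \right)}} = \sqrt{\left(6 - -6\right) - - \frac{2}{7}} = \sqrt{\left(6 + 6\right) + \frac{2}{7}} = \sqrt{12 + \frac{2}{7}} = \sqrt{\frac{86}{7}} = \frac{\sqrt{602}}{7}$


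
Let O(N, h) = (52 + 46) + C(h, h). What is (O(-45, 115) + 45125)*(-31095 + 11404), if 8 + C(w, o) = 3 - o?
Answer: -888123173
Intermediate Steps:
C(w, o) = -5 - o (C(w, o) = -8 + (3 - o) = -5 - o)
O(N, h) = 93 - h (O(N, h) = (52 + 46) + (-5 - h) = 98 + (-5 - h) = 93 - h)
(O(-45, 115) + 45125)*(-31095 + 11404) = ((93 - 1*115) + 45125)*(-31095 + 11404) = ((93 - 115) + 45125)*(-19691) = (-22 + 45125)*(-19691) = 45103*(-19691) = -888123173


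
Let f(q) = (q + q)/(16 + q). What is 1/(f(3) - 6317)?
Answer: -19/120017 ≈ -0.00015831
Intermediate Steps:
f(q) = 2*q/(16 + q) (f(q) = (2*q)/(16 + q) = 2*q/(16 + q))
1/(f(3) - 6317) = 1/(2*3/(16 + 3) - 6317) = 1/(2*3/19 - 6317) = 1/(2*3*(1/19) - 6317) = 1/(6/19 - 6317) = 1/(-120017/19) = -19/120017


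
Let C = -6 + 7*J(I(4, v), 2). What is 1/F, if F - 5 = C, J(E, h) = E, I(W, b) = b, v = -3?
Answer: -1/22 ≈ -0.045455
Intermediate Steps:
C = -27 (C = -6 + 7*(-3) = -6 - 21 = -27)
F = -22 (F = 5 - 27 = -22)
1/F = 1/(-22) = -1/22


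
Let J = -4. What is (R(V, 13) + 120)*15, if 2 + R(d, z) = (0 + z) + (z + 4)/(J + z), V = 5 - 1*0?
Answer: 5980/3 ≈ 1993.3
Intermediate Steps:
V = 5 (V = 5 + 0 = 5)
R(d, z) = -2 + z + (4 + z)/(-4 + z) (R(d, z) = -2 + ((0 + z) + (z + 4)/(-4 + z)) = -2 + (z + (4 + z)/(-4 + z)) = -2 + z + (4 + z)/(-4 + z))
(R(V, 13) + 120)*15 = ((12 + 13² - 5*13)/(-4 + 13) + 120)*15 = ((12 + 169 - 65)/9 + 120)*15 = ((⅑)*116 + 120)*15 = (116/9 + 120)*15 = (1196/9)*15 = 5980/3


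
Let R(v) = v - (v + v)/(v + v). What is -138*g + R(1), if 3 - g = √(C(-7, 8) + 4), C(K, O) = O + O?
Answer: -414 + 276*√5 ≈ 203.15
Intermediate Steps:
C(K, O) = 2*O
g = 3 - 2*√5 (g = 3 - √(2*8 + 4) = 3 - √(16 + 4) = 3 - √20 = 3 - 2*√5 ≈ -1.4721)
R(v) = -1 + v (R(v) = v - 2*v/(2*v) = v - 2*v*1/(2*v) = v - 1*1 = v - 1 = -1 + v)
-138*g + R(1) = -138*(3 - 2*√5) + (-1 + 1) = (-414 + 276*√5) + 0 = -414 + 276*√5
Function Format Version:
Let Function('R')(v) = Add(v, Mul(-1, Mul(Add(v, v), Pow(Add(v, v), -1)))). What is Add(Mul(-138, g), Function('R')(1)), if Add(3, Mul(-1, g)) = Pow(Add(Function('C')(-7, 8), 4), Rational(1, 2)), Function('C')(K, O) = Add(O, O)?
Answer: Add(-414, Mul(276, Pow(5, Rational(1, 2)))) ≈ 203.15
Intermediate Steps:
Function('C')(K, O) = Mul(2, O)
g = Add(3, Mul(-2, Pow(5, Rational(1, 2)))) (g = Add(3, Mul(-1, Pow(Add(Mul(2, 8), 4), Rational(1, 2)))) = Add(3, Mul(-1, Pow(Add(16, 4), Rational(1, 2)))) = Add(3, Mul(-1, Pow(20, Rational(1, 2)))) = Add(3, Mul(-1, Mul(2, Pow(5, Rational(1, 2))))) = Add(3, Mul(-2, Pow(5, Rational(1, 2)))) ≈ -1.4721)
Function('R')(v) = Add(-1, v) (Function('R')(v) = Add(v, Mul(-1, Mul(Mul(2, v), Pow(Mul(2, v), -1)))) = Add(v, Mul(-1, Mul(Mul(2, v), Mul(Rational(1, 2), Pow(v, -1))))) = Add(v, Mul(-1, 1)) = Add(v, -1) = Add(-1, v))
Add(Mul(-138, g), Function('R')(1)) = Add(Mul(-138, Add(3, Mul(-2, Pow(5, Rational(1, 2))))), Add(-1, 1)) = Add(Add(-414, Mul(276, Pow(5, Rational(1, 2)))), 0) = Add(-414, Mul(276, Pow(5, Rational(1, 2))))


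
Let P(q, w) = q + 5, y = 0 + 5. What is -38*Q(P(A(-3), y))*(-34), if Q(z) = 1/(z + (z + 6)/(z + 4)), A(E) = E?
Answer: 1938/5 ≈ 387.60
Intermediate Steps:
y = 5
P(q, w) = 5 + q
Q(z) = 1/(z + (6 + z)/(4 + z))
-38*Q(P(A(-3), y))*(-34) = -38*(4 + (5 - 3))/(6 + (5 - 3)² + 5*(5 - 3))*(-34) = -38*(4 + 2)/(6 + 2² + 5*2)*(-34) = -38*6/(6 + 4 + 10)*(-34) = -38*6/20*(-34) = -19*6/10*(-34) = -38*3/10*(-34) = -57/5*(-34) = 1938/5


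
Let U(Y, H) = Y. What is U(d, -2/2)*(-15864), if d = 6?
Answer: -95184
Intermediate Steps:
U(d, -2/2)*(-15864) = 6*(-15864) = -95184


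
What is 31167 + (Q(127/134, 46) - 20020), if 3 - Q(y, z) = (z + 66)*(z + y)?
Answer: 394754/67 ≈ 5891.9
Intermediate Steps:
Q(y, z) = 3 - (66 + z)*(y + z) (Q(y, z) = 3 - (z + 66)*(z + y) = 3 - (66 + z)*(y + z))
31167 + (Q(127/134, 46) - 20020) = 31167 + ((3 - 1*46² - 8382/134 - 66*46 - 1*127/134*46) - 20020) = 31167 + ((3 - 1*2116 - 8382/134 - 3036 - 1*127*(1/134)*46) - 20020) = 31167 + ((3 - 2116 - 66*127/134 - 3036 - 1*127/134*46) - 20020) = 31167 + ((3 - 2116 - 4191/67 - 3036 - 2921/67) - 20020) = 31167 + (-352095/67 - 20020) = 31167 - 1693435/67 = 394754/67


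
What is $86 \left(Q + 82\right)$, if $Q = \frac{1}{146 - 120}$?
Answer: $\frac{91719}{13} \approx 7055.3$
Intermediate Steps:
$Q = \frac{1}{26} \approx 0.038462$
$86 \left(Q + 82\right) = 86 \left(\frac{1}{26} + 82\right) = 86 \cdot \frac{2133}{26} = \frac{91719}{13}$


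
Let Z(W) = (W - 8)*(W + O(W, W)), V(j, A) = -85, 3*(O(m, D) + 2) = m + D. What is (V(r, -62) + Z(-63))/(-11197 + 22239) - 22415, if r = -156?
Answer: -123749459/5521 ≈ -22414.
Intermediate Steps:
O(m, D) = -2 + D/3 + m/3 (O(m, D) = -2 + (m + D)/3 = -2 + (D + m)/3 = -2 + (D/3 + m/3) = -2 + D/3 + m/3)
Z(W) = (-8 + W)*(-2 + 5*W/3) (Z(W) = (W - 8)*(W + (-2 + W/3 + W/3)) = (-8 + W)*(W + (-2 + 2*W/3)) = (-8 + W)*(-2 + 5*W/3))
(V(r, -62) + Z(-63))/(-11197 + 22239) - 22415 = (-85 + (16 - 46/3*(-63) + (5/3)*(-63)**2))/(-11197 + 22239) - 22415 = (-85 + (16 + 966 + (5/3)*3969))/11042 - 22415 = (-85 + (16 + 966 + 6615))*(1/11042) - 22415 = (-85 + 7597)*(1/11042) - 22415 = 7512*(1/11042) - 22415 = 3756/5521 - 22415 = -123749459/5521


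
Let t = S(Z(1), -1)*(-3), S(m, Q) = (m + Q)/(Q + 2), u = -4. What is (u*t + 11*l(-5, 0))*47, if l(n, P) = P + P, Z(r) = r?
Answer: 0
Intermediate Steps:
l(n, P) = 2*P
S(m, Q) = (Q + m)/(2 + Q)
t = 0 (t = ((-1 + 1)/(2 - 1))*(-3) = (0/1)*(-3) = (1*0)*(-3) = 0*(-3) = 0)
(u*t + 11*l(-5, 0))*47 = (-4*0 + 11*(2*0))*47 = (0 + 11*0)*47 = (0 + 0)*47 = 0*47 = 0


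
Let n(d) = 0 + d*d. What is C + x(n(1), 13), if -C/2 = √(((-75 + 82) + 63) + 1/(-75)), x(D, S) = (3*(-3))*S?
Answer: -117 - 2*√15747/15 ≈ -133.73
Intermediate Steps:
n(d) = d² (n(d) = 0 + d² = d²)
x(D, S) = -9*S
C = -2*√15747/15 (C = -2*√(((-75 + 82) + 63) + 1/(-75)) = -2*√((7 + 63) - 1/75) = -2*√(70 - 1/75) = -2*√15747/15 ≈ -16.732)
C + x(n(1), 13) = -2*√15747/15 - 9*13 = -2*√15747/15 - 117 = -117 - 2*√15747/15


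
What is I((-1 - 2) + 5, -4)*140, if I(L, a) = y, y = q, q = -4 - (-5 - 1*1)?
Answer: 280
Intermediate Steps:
q = 2 (q = -4 - (-5 - 1) = -4 - 1*(-6) = -4 + 6 = 2)
y = 2
I(L, a) = 2
I((-1 - 2) + 5, -4)*140 = 2*140 = 280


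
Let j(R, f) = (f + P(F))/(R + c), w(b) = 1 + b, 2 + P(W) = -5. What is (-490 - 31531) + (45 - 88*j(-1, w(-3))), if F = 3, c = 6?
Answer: -159088/5 ≈ -31818.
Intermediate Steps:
P(W) = -7 (P(W) = -2 - 5 = -7)
j(R, f) = (-7 + f)/(6 + R) (j(R, f) = (f - 7)/(R + 6) = (-7 + f)/(6 + R))
(-490 - 31531) + (45 - 88*j(-1, w(-3))) = (-490 - 31531) + (45 - 88*(-7 + (1 - 3))/(6 - 1)) = -32021 + (45 - 88*(-7 - 2)/5) = -32021 + (45 - 88*(-9)/5) = -32021 + (45 - 88*(-9/5)) = -32021 + (45 + 792/5) = -32021 + 1017/5 = -159088/5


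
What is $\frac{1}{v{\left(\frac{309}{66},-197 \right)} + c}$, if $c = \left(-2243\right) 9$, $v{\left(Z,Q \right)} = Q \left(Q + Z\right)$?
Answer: $\frac{22}{389393} \approx 5.6498 \cdot 10^{-5}$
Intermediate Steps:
$c = -20187$
$\frac{1}{v{\left(\frac{309}{66},-197 \right)} + c} = \frac{1}{- 197 \left(-197 + \frac{309}{66}\right) - 20187} = \frac{1}{- 197 \left(-197 + 309 \cdot \frac{1}{66}\right) - 20187} = \frac{1}{- 197 \left(-197 + \frac{103}{22}\right) - 20187} = \frac{1}{\left(-197\right) \left(- \frac{4231}{22}\right) - 20187} = \frac{1}{\frac{833507}{22} - 20187} = \frac{1}{\frac{389393}{22}} = \frac{22}{389393}$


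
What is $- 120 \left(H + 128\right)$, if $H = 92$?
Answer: $-26400$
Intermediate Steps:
$- 120 \left(H + 128\right) = - 120 \left(92 + 128\right) = \left(-120\right) 220 = -26400$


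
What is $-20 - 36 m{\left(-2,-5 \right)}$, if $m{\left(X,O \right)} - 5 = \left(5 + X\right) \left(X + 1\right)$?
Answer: $-92$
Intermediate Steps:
$m{\left(X,O \right)} = 5 + \left(1 + X\right) \left(5 + X\right)$ ($m{\left(X,O \right)} = 5 + \left(5 + X\right) \left(X + 1\right) = 5 + \left(5 + X\right) \left(1 + X\right) = 5 + \left(1 + X\right) \left(5 + X\right)$)
$-20 - 36 m{\left(-2,-5 \right)} = -20 - 36 \left(10 + \left(-2\right)^{2} + 6 \left(-2\right)\right) = -20 - 36 \left(10 + 4 - 12\right) = -20 - 72 = -92$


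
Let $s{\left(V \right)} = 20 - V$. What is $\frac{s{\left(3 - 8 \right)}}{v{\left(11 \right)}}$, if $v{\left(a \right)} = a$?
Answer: $\frac{25}{11} \approx 2.2727$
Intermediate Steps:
$\frac{s{\left(3 - 8 \right)}}{v{\left(11 \right)}} = \frac{20 - \left(3 - 8\right)}{11} = \left(20 - \left(3 - 8\right)\right) \frac{1}{11} = \left(20 - -5\right) \frac{1}{11} = \left(20 + 5\right) \frac{1}{11} = 25 \cdot \frac{1}{11} = \frac{25}{11}$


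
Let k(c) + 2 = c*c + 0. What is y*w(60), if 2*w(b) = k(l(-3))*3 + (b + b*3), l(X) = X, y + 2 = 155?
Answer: 39933/2 ≈ 19967.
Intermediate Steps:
y = 153 (y = -2 + 155 = 153)
k(c) = -2 + c² (k(c) = -2 + (c*c + 0) = -2 + (c² + 0) = -2 + c²)
w(b) = 21/2 + 2*b (w(b) = ((-2 + (-3)²)*3 + (b + b*3))/2 = ((-2 + 9)*3 + (b + 3*b))/2 = (7*3 + 4*b)/2 = (21 + 4*b)/2 = 21/2 + 2*b)
y*w(60) = 153*(21/2 + 2*60) = 153*(21/2 + 120) = 153*(261/2) = 39933/2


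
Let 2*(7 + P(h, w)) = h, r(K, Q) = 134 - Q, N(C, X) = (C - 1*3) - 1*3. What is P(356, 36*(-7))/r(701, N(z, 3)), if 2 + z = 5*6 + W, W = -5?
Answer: 19/13 ≈ 1.4615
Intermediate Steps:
z = 23 (z = -2 + (5*6 - 5) = -2 + (30 - 5) = -2 + 25 = 23)
N(C, X) = -6 + C (N(C, X) = (C - 3) - 3 = (-3 + C) - 3 = -6 + C)
P(h, w) = -7 + h/2
P(356, 36*(-7))/r(701, N(z, 3)) = (-7 + (½)*356)/(134 - (-6 + 23)) = (-7 + 178)/(134 - 1*17) = 171/(134 - 17) = 171/117 = 171*(1/117) = 19/13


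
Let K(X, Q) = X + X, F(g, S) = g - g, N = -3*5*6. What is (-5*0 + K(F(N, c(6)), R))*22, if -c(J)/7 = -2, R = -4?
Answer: 0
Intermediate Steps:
c(J) = 14 (c(J) = -7*(-2) = 14)
N = -90 (N = -15*6 = -90)
F(g, S) = 0
K(X, Q) = 2*X
(-5*0 + K(F(N, c(6)), R))*22 = (-5*0 + 2*0)*22 = (0 + 0)*22 = 0*22 = 0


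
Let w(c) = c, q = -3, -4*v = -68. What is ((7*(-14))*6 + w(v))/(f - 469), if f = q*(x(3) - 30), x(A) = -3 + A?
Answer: 571/379 ≈ 1.5066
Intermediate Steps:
v = 17 (v = -1/4*(-68) = 17)
f = 90 (f = -3*((-3 + 3) - 30) = -3*(0 - 30) = -3*(-30) = 90)
((7*(-14))*6 + w(v))/(f - 469) = ((7*(-14))*6 + 17)/(90 - 469) = (-98*6 + 17)/(-379) = (-588 + 17)*(-1/379) = -571*(-1/379) = 571/379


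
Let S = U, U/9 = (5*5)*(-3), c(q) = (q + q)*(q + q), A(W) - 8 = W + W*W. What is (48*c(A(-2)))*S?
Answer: -12960000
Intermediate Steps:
A(W) = 8 + W + W² (A(W) = 8 + (W + W*W) = 8 + (W + W²) = 8 + W + W²)
c(q) = 4*q² (c(q) = (2*q)*(2*q) = 4*q²)
U = -675 (U = 9*((5*5)*(-3)) = 9*(25*(-3)) = 9*(-75) = -675)
S = -675
(48*c(A(-2)))*S = (48*(4*(8 - 2 + (-2)²)²))*(-675) = (48*(4*(8 - 2 + 4)²))*(-675) = (48*(4*10²))*(-675) = (48*(4*100))*(-675) = (48*400)*(-675) = 19200*(-675) = -12960000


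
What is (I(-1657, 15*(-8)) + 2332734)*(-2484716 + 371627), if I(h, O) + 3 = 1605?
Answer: -4932659723904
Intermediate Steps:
I(h, O) = 1602 (I(h, O) = -3 + 1605 = 1602)
(I(-1657, 15*(-8)) + 2332734)*(-2484716 + 371627) = (1602 + 2332734)*(-2484716 + 371627) = 2334336*(-2113089) = -4932659723904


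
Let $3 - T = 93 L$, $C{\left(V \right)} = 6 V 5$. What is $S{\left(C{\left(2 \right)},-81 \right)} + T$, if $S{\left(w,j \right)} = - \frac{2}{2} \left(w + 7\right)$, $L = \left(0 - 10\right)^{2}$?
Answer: $-9364$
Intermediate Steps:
$L = 100$ ($L = \left(-10\right)^{2} = 100$)
$C{\left(V \right)} = 30 V$
$T = -9297$ ($T = 3 - 93 \cdot 100 = 3 - 9300 = -9297$)
$S{\left(w,j \right)} = -7 - w$ ($S{\left(w,j \right)} = \left(-2\right) \frac{1}{2} \left(7 + w\right) = - (7 + w) = -7 - w$)
$S{\left(C{\left(2 \right)},-81 \right)} + T = \left(-7 - 30 \cdot 2\right) - 9297 = \left(-7 - 60\right) - 9297 = -67 - 9297 = -9364$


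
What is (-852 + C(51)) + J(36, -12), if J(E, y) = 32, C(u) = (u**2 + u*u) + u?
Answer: 4433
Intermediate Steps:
C(u) = u + 2*u**2 (C(u) = (u**2 + u**2) + u = 2*u**2 + u = u + 2*u**2)
(-852 + C(51)) + J(36, -12) = (-852 + 51*(1 + 2*51)) + 32 = (-852 + 51*(1 + 102)) + 32 = (-852 + 51*103) + 32 = (-852 + 5253) + 32 = 4401 + 32 = 4433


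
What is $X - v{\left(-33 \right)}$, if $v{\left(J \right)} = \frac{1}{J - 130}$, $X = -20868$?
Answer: $- \frac{3401483}{163} \approx -20868.0$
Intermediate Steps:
$v{\left(J \right)} = \frac{1}{-130 + J}$
$X - v{\left(-33 \right)} = -20868 - \frac{1}{-130 - 33} = -20868 - \frac{1}{-163} = -20868 - - \frac{1}{163} = -20868 + \frac{1}{163} = - \frac{3401483}{163}$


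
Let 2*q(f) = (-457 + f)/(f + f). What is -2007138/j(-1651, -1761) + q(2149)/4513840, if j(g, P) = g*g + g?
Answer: -648990783207421/880830489338800 ≈ -0.73679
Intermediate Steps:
j(g, P) = g + g² (j(g, P) = g² + g = g + g²)
q(f) = (-457 + f)/(4*f) (q(f) = ((-457 + f)/(f + f))/2 = ((-457 + f)/((2*f)))/2 = ((-457 + f)*(1/(2*f)))/2 = ((-457 + f)/(2*f))/2 = (-457 + f)/(4*f))
-2007138/j(-1651, -1761) + q(2149)/4513840 = -2007138*(-1/(1651*(1 - 1651))) + ((¼)*(-457 + 2149)/2149)/4513840 = -2007138/((-1651*(-1650))) + ((¼)*(1/2149)*1692)*(1/4513840) = -2007138/2724150 + (423/2149)*(1/4513840) = -2007138*1/2724150 + 423/9700242160 = -334523/454025 + 423/9700242160 = -648990783207421/880830489338800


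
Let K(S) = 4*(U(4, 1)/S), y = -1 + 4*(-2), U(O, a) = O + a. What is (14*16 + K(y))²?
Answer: 3984016/81 ≈ 49185.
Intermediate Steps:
y = -9 (y = -1 - 8 = -9)
K(S) = 20/S (K(S) = 4*((4 + 1)/S) = 4*(5/S) = 20/S)
(14*16 + K(y))² = (14*16 + 20/(-9))² = (224 + 20*(-⅑))² = (224 - 20/9)² = (1996/9)² = 3984016/81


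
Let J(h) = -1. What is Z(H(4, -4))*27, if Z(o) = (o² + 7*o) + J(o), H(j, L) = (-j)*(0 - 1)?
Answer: 1161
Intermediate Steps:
H(j, L) = j (H(j, L) = -j*(-1) = j)
Z(o) = -1 + o² + 7*o (Z(o) = (o² + 7*o) - 1 = -1 + o² + 7*o)
Z(H(4, -4))*27 = (-1 + 4² + 7*4)*27 = (-1 + 16 + 28)*27 = 43*27 = 1161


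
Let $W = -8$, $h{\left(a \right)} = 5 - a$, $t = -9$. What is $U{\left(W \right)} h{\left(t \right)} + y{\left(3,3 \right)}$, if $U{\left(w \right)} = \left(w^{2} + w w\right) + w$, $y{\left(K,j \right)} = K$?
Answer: $1683$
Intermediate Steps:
$U{\left(w \right)} = w + 2 w^{2}$ ($U{\left(w \right)} = \left(w^{2} + w^{2}\right) + w = 2 w^{2} + w = w + 2 w^{2}$)
$U{\left(W \right)} h{\left(t \right)} + y{\left(3,3 \right)} = - 8 \left(1 + 2 \left(-8\right)\right) \left(5 - -9\right) + 3 = - 8 \left(1 - 16\right) \left(5 + 9\right) + 3 = \left(-8\right) \left(-15\right) 14 + 3 = 120 \cdot 14 + 3 = 1680 + 3 = 1683$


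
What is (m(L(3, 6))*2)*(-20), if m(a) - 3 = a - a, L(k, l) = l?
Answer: -120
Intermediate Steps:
m(a) = 3 (m(a) = 3 + (a - a) = 3 + 0 = 3)
(m(L(3, 6))*2)*(-20) = (3*2)*(-20) = 6*(-20) = -120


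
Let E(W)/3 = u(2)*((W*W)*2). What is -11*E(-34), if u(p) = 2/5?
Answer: -152592/5 ≈ -30518.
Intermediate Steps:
u(p) = ⅖ (u(p) = 2*(⅕) = ⅖)
E(W) = 12*W²/5 (E(W) = 3*(2*((W*W)*2)/5) = 3*(2*(W²*2)/5) = 3*(2*(2*W²)/5) = 3*(4*W²/5) = 12*W²/5)
-11*E(-34) = -132*(-34)²/5 = -132*1156/5 = -11*13872/5 = -152592/5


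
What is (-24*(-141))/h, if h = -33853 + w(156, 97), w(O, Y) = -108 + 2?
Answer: -3384/33959 ≈ -0.099650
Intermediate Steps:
w(O, Y) = -106
h = -33959 (h = -33853 - 106 = -33959)
(-24*(-141))/h = -24*(-141)/(-33959) = -1*(-3384)*(-1/33959) = 3384*(-1/33959) = -3384/33959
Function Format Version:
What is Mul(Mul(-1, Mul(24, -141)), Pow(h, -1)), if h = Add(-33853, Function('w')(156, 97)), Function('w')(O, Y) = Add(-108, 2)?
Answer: Rational(-3384, 33959) ≈ -0.099650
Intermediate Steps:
Function('w')(O, Y) = -106
h = -33959 (h = Add(-33853, -106) = -33959)
Mul(Mul(-1, Mul(24, -141)), Pow(h, -1)) = Mul(Mul(-1, Mul(24, -141)), Pow(-33959, -1)) = Mul(Mul(-1, -3384), Rational(-1, 33959)) = Mul(3384, Rational(-1, 33959)) = Rational(-3384, 33959)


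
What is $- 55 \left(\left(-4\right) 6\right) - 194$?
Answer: $1126$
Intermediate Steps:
$- 55 \left(\left(-4\right) 6\right) - 194 = \left(-55\right) \left(-24\right) - 194 = 1320 - 194 = 1126$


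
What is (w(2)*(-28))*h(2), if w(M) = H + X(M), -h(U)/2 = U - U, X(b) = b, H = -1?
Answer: 0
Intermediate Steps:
h(U) = 0 (h(U) = -2*(U - U) = -2*0 = 0)
w(M) = -1 + M
(w(2)*(-28))*h(2) = ((-1 + 2)*(-28))*0 = (1*(-28))*0 = -28*0 = 0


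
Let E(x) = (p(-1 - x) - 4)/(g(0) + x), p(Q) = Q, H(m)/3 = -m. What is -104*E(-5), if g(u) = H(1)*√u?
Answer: 0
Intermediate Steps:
H(m) = -3*m (H(m) = 3*(-m) = -3*m)
g(u) = -3*√u (g(u) = (-3*1)*√u = -3*√u)
E(x) = (-5 - x)/x (E(x) = ((-1 - x) - 4)/(-3*√0 + x) = (-5 - x)/(-3*0 + x) = (-5 - x)/(0 + x) = (-5 - x)/x)
-104*E(-5) = -104*(-5 - 1*(-5))/(-5) = -(-104)*(-5 + 5)/5 = -(-104)*0/5 = -104*0 = 0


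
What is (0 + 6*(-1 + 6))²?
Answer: 900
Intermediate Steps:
(0 + 6*(-1 + 6))² = (0 + 6*5)² = (0 + 30)² = 30² = 900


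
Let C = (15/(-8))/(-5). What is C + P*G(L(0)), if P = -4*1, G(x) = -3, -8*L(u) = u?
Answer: 99/8 ≈ 12.375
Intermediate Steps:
L(u) = -u/8
C = 3/8 (C = (15*(-⅛))*(-⅕) = -15/8*(-⅕) = 3/8 ≈ 0.37500)
P = -4
C + P*G(L(0)) = 3/8 - 4*(-3) = 3/8 + 12 = 99/8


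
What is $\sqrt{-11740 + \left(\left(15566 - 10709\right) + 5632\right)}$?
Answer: $3 i \sqrt{139} \approx 35.37 i$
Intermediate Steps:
$\sqrt{-11740 + \left(\left(15566 - 10709\right) + 5632\right)} = \sqrt{-11740 + \left(4857 + 5632\right)} = \sqrt{-11740 + 10489} = \sqrt{-1251} = 3 i \sqrt{139}$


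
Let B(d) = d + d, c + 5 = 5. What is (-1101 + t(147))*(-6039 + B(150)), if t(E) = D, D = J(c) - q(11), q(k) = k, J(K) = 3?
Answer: 6364551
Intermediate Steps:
c = 0 (c = -5 + 5 = 0)
B(d) = 2*d
D = -8 (D = 3 - 1*11 = 3 - 11 = -8)
t(E) = -8
(-1101 + t(147))*(-6039 + B(150)) = (-1101 - 8)*(-6039 + 2*150) = -1109*(-6039 + 300) = -1109*(-5739) = 6364551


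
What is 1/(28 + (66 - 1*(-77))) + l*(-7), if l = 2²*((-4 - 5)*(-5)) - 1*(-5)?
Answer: -221444/171 ≈ -1295.0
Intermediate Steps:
l = 185 (l = 4*(-9*(-5)) + 5 = 4*45 + 5 = 180 + 5 = 185)
1/(28 + (66 - 1*(-77))) + l*(-7) = 1/(28 + (66 - 1*(-77))) + 185*(-7) = 1/(28 + (66 + 77)) - 1295 = 1/(28 + 143) - 1295 = 1/171 - 1295 = -221444/171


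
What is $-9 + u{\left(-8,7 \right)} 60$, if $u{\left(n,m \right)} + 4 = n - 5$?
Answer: $-1029$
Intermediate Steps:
$u{\left(n,m \right)} = -9 + n$ ($u{\left(n,m \right)} = -4 + \left(n - 5\right) = -4 + \left(-5 + n\right) = -9 + n$)
$-9 + u{\left(-8,7 \right)} 60 = -9 + \left(-9 - 8\right) 60 = -9 - 1020 = -1029$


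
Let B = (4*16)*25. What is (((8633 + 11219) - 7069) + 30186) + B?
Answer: 44569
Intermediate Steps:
B = 1600 (B = 64*25 = 1600)
(((8633 + 11219) - 7069) + 30186) + B = (((8633 + 11219) - 7069) + 30186) + 1600 = ((19852 - 7069) + 30186) + 1600 = (12783 + 30186) + 1600 = 42969 + 1600 = 44569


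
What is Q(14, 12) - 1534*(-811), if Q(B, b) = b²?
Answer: 1244218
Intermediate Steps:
Q(14, 12) - 1534*(-811) = 12² - 1534*(-811) = 144 + 1244074 = 1244218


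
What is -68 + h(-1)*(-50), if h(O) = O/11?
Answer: -698/11 ≈ -63.455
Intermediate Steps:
h(O) = O/11 (h(O) = O*(1/11) = O/11)
-68 + h(-1)*(-50) = -68 + ((1/11)*(-1))*(-50) = -68 - 1/11*(-50) = -68 + 50/11 = -698/11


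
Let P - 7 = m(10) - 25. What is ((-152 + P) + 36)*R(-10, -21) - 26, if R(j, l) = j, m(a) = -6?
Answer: 1374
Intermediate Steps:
P = -24 (P = 7 + (-6 - 25) = 7 - 31 = -24)
((-152 + P) + 36)*R(-10, -21) - 26 = ((-152 - 24) + 36)*(-10) - 26 = (-176 + 36)*(-10) - 26 = -140*(-10) - 26 = 1400 - 26 = 1374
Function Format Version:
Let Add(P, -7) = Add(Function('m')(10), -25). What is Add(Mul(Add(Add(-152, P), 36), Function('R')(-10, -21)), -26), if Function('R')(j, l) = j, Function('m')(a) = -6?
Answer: 1374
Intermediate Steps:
P = -24 (P = Add(7, Add(-6, -25)) = Add(7, -31) = -24)
Add(Mul(Add(Add(-152, P), 36), Function('R')(-10, -21)), -26) = Add(Mul(Add(Add(-152, -24), 36), -10), -26) = Add(Mul(Add(-176, 36), -10), -26) = Add(Mul(-140, -10), -26) = Add(1400, -26) = 1374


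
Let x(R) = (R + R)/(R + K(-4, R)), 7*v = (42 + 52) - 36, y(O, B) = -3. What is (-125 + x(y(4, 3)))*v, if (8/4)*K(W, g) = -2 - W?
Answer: -7076/7 ≈ -1010.9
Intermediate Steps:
K(W, g) = -1 - W/2 (K(W, g) = (-2 - W)/2 = -1 - W/2)
v = 58/7 (v = ((42 + 52) - 36)/7 = (94 - 36)/7 = (1/7)*58 = 58/7 ≈ 8.2857)
x(R) = 2*R/(1 + R) (x(R) = (R + R)/(R + (-1 - 1/2*(-4))) = (2*R)/(R + (-1 + 2)) = (2*R)/(R + 1) = (2*R)/(1 + R) = 2*R/(1 + R))
(-125 + x(y(4, 3)))*v = (-125 + 2*(-3)/(1 - 3))*(58/7) = (-125 + 2*(-3)/(-2))*(58/7) = (-125 + 2*(-3)*(-1/2))*(58/7) = (-125 + 3)*(58/7) = -122*58/7 = -7076/7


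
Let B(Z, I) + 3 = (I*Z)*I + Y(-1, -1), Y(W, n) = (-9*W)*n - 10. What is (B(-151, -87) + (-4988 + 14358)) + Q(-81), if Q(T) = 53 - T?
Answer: -1133437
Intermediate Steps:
Y(W, n) = -10 - 9*W*n (Y(W, n) = -9*W*n - 10 = -10 - 9*W*n)
B(Z, I) = -22 + Z*I**2 (B(Z, I) = -3 + ((I*Z)*I + (-10 - 9*(-1)*(-1))) = -3 + (Z*I**2 + (-10 - 9)) = -3 + (Z*I**2 - 19) = -3 + (-19 + Z*I**2) = -22 + Z*I**2)
(B(-151, -87) + (-4988 + 14358)) + Q(-81) = ((-22 - 151*(-87)**2) + (-4988 + 14358)) + (53 - 1*(-81)) = ((-22 - 151*7569) + 9370) + (53 + 81) = ((-22 - 1142919) + 9370) + 134 = (-1142941 + 9370) + 134 = -1133571 + 134 = -1133437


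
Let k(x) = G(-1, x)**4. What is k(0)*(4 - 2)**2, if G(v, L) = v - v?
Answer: 0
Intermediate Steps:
G(v, L) = 0
k(x) = 0 (k(x) = 0**4 = 0)
k(0)*(4 - 2)**2 = 0*(4 - 2)**2 = 0*2**2 = 0*4 = 0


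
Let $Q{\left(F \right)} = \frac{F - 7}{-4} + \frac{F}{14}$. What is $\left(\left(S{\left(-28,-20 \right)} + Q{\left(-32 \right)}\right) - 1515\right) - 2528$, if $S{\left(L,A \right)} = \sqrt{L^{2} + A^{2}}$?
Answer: $- \frac{112995}{28} + 4 \sqrt{74} \approx -4001.1$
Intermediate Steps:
$Q{\left(F \right)} = \frac{7}{4} - \frac{5 F}{28}$ ($Q{\left(F \right)} = \left(F - 7\right) \left(- \frac{1}{4}\right) + F \frac{1}{14} = \left(-7 + F\right) \left(- \frac{1}{4}\right) + \frac{F}{14} = \left(\frac{7}{4} - \frac{F}{4}\right) + \frac{F}{14} = \frac{7}{4} - \frac{5 F}{28}$)
$S{\left(L,A \right)} = \sqrt{A^{2} + L^{2}}$
$\left(\left(S{\left(-28,-20 \right)} + Q{\left(-32 \right)}\right) - 1515\right) - 2528 = \left(\left(\sqrt{\left(-20\right)^{2} + \left(-28\right)^{2}} + \left(\frac{7}{4} - - \frac{40}{7}\right)\right) - 1515\right) - 2528 = \left(\left(\sqrt{400 + 784} + \left(\frac{7}{4} + \frac{40}{7}\right)\right) - 1515\right) - 2528 = \left(\left(\sqrt{1184} + \frac{209}{28}\right) - 1515\right) - 2528 = \left(\left(4 \sqrt{74} + \frac{209}{28}\right) - 1515\right) - 2528 = \left(\left(\frac{209}{28} + 4 \sqrt{74}\right) - 1515\right) - 2528 = \left(- \frac{42211}{28} + 4 \sqrt{74}\right) - 2528 = - \frac{112995}{28} + 4 \sqrt{74}$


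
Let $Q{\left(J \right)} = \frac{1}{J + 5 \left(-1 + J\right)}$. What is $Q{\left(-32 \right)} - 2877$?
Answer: $- \frac{566770}{197} \approx -2877.0$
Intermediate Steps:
$Q{\left(J \right)} = \frac{1}{-5 + 6 J}$ ($Q{\left(J \right)} = \frac{1}{J + \left(-5 + 5 J\right)} = \frac{1}{-5 + 6 J}$)
$Q{\left(-32 \right)} - 2877 = \frac{1}{-5 + 6 \left(-32\right)} - 2877 = \frac{1}{-5 - 192} - 2877 = \frac{1}{-197} - 2877 = - \frac{1}{197} - 2877 = - \frac{566770}{197}$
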